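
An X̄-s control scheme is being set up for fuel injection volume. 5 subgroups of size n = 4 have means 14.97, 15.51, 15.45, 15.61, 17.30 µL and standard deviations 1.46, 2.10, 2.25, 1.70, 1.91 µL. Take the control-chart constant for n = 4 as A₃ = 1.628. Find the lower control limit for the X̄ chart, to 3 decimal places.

12.701

X̄̄ = (14.97 + 15.51 + 15.45 + 15.61 + 17.30) / 5 = 15.7680
s̄ = (1.46 + 2.10 + 2.25 + 1.70 + 1.91) / 5 = 1.8840
LCL = X̄̄ − A₃·s̄ = 15.7680 − 1.628 × 1.8840 = 12.7008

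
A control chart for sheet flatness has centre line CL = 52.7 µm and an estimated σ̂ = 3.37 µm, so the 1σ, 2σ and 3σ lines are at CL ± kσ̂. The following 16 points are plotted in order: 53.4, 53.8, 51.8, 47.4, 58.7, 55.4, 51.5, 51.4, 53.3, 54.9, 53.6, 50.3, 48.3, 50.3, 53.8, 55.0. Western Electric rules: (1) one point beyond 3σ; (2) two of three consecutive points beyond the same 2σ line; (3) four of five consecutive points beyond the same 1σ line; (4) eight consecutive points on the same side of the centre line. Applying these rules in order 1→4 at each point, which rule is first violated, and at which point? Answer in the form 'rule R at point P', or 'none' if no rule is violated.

none

Zone of each point (C = within 1σ̂, B = 1σ̂–2σ̂, A = 2σ̂–3σ̂, * = beyond 3σ̂; sign = side of CL): 1:+C, 2:+C, 3:-C, 4:-B, 5:+B, 6:+C, 7:-C, 8:-C, 9:+C, 10:+C, 11:+C, 12:-C, 13:-B, 14:-C, 15:+C, 16:+C
No rule fires across all 16 points.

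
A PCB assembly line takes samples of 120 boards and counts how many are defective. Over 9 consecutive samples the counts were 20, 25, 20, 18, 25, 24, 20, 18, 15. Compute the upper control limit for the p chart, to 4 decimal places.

0.2745

p̄ = Σdᵢ / (k·n) = 185 / (9 × 120) = 0.17130
UCL = p̄ + 3·√(p̄(1−p̄)/n) = 0.17130 + 3 × √(0.17130×0.82870/120) = 0.17130 + 3 × 0.03439 = 0.27448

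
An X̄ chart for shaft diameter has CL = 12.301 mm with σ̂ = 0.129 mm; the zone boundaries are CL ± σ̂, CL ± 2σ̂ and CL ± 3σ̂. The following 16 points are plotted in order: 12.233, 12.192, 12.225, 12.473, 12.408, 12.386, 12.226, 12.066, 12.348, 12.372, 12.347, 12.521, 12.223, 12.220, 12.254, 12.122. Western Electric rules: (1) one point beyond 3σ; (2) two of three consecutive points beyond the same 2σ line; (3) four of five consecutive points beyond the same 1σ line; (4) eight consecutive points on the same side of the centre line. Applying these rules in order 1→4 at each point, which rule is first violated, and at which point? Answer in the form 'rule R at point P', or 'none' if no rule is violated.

Zone of each point (C = within 1σ̂, B = 1σ̂–2σ̂, A = 2σ̂–3σ̂, * = beyond 3σ̂; sign = side of CL): 1:-C, 2:-C, 3:-C, 4:+B, 5:+C, 6:+C, 7:-C, 8:-B, 9:+C, 10:+C, 11:+C, 12:+B, 13:-C, 14:-C, 15:-C, 16:-B
No rule fires across all 16 points.

none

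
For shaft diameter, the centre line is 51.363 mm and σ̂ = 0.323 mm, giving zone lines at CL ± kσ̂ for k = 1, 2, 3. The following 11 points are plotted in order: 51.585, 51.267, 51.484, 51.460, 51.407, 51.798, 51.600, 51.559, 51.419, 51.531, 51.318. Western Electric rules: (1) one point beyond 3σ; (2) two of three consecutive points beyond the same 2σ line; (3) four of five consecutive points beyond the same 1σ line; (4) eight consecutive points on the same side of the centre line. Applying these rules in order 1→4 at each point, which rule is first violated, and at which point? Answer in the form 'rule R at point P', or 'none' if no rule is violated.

rule 4 at point 10

Zone of each point (C = within 1σ̂, B = 1σ̂–2σ̂, A = 2σ̂–3σ̂, * = beyond 3σ̂; sign = side of CL): 1:+C, 2:-C, 3:+C, 4:+C, 5:+C, 6:+B, 7:+C, 8:+C, 9:+C, 10:+C, 11:-C
Rule 4 (eight consecutive points on the same side of the centre line) is satisfied at point 10.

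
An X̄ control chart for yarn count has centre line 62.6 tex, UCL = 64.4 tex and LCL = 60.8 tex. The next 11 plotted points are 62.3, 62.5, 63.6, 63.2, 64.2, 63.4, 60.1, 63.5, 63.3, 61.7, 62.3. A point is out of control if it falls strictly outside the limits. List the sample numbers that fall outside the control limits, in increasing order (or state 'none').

Compare each point to [60.8, 64.4]: sample 7 = 60.1 < LCL.

7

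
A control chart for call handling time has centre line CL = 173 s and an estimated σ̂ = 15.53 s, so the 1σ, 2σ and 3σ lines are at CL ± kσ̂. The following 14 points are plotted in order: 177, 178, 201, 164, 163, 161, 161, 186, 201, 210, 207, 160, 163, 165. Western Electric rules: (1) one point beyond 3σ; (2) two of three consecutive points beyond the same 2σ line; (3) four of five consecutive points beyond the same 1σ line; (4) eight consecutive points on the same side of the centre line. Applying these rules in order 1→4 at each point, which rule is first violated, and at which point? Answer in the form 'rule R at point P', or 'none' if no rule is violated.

rule 2 at point 11

Zone of each point (C = within 1σ̂, B = 1σ̂–2σ̂, A = 2σ̂–3σ̂, * = beyond 3σ̂; sign = side of CL): 1:+C, 2:+C, 3:+B, 4:-C, 5:-C, 6:-C, 7:-C, 8:+C, 9:+B, 10:+A, 11:+A, 12:-C, 13:-C, 14:-C
Rule 2 (two of three consecutive points beyond the same 2σ limit) is satisfied at point 11.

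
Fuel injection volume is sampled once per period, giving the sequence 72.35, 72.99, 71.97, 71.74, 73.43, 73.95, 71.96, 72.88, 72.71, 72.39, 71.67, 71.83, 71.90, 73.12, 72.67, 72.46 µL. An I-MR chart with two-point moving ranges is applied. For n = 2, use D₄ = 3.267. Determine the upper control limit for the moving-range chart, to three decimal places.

Moving ranges: 0.64, 1.02, 0.23, 1.69, 0.52, 1.99, 0.92, 0.17, 0.32, 0.72, 0.16, 0.07, 1.22, 0.45, 0.21; M̄R̄ = 10.3300 / 15 = 0.6887
UCL_MR = D₄·M̄R̄ = 3.267 × 0.6887 = 2.2499

2.250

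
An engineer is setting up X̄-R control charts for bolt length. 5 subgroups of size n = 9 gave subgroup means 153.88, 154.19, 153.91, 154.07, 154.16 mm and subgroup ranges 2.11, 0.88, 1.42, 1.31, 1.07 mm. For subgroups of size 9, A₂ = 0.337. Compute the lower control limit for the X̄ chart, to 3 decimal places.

153.584

X̄̄ = (153.88 + 154.19 + 153.91 + 154.07 + 154.16) / 5 = 770.2100 / 5 = 154.0420
R̄ = (2.11 + 0.88 + 1.42 + 1.31 + 1.07) / 5 = 6.7900 / 5 = 1.3580
LCL = X̄̄ − A₂·R̄ = 154.0420 − 0.337 × 1.3580 = 153.5844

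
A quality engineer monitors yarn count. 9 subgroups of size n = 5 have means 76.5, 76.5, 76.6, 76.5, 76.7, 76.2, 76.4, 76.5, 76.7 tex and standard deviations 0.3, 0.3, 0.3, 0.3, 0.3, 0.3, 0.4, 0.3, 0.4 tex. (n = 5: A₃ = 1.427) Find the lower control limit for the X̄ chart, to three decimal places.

76.051

X̄̄ = (76.5 + 76.5 + 76.6 + 76.5 + 76.7 + 76.2 + 76.4 + 76.5 + 76.7) / 9 = 76.5111
s̄ = (0.3 + 0.3 + 0.3 + 0.3 + 0.3 + 0.3 + 0.4 + 0.3 + 0.4) / 9 = 0.3222
LCL = X̄̄ − A₃·s̄ = 76.5111 − 1.427 × 0.3222 = 76.0513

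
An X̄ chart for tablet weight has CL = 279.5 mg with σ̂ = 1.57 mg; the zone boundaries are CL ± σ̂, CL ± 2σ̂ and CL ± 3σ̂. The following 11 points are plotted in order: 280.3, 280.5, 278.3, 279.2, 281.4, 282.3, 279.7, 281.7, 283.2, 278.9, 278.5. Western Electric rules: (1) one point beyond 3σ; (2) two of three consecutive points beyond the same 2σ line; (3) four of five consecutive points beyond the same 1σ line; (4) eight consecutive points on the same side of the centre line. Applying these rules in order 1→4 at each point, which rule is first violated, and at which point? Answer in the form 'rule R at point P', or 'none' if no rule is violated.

rule 3 at point 9

Zone of each point (C = within 1σ̂, B = 1σ̂–2σ̂, A = 2σ̂–3σ̂, * = beyond 3σ̂; sign = side of CL): 1:+C, 2:+C, 3:-C, 4:-C, 5:+B, 6:+B, 7:+C, 8:+B, 9:+A, 10:-C, 11:-C
Rule 3 (four of five consecutive points beyond the same 1σ limit) is satisfied at point 9.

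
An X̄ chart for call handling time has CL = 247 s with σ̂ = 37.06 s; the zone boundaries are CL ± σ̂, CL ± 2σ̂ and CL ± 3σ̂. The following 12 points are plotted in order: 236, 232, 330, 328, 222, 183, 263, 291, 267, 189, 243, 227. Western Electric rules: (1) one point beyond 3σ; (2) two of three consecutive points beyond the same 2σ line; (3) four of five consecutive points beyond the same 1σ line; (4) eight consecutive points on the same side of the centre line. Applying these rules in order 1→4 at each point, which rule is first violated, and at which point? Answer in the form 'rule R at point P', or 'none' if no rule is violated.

Zone of each point (C = within 1σ̂, B = 1σ̂–2σ̂, A = 2σ̂–3σ̂, * = beyond 3σ̂; sign = side of CL): 1:-C, 2:-C, 3:+A, 4:+A, 5:-C, 6:-B, 7:+C, 8:+B, 9:+C, 10:-B, 11:-C, 12:-C
Rule 2 (two of three consecutive points beyond the same 2σ limit) is satisfied at point 4.

rule 2 at point 4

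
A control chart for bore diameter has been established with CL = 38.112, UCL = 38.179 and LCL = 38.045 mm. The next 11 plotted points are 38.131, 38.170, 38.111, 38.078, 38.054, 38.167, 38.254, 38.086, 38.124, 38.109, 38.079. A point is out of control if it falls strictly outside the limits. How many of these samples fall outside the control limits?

Compare each point to [38.045, 38.179]: sample 7 = 38.254 > UCL.

1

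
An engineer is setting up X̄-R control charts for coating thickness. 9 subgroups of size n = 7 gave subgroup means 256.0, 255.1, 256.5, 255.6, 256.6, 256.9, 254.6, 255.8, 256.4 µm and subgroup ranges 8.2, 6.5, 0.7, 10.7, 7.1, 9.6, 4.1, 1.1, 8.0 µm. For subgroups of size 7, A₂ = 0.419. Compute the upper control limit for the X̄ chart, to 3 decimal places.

X̄̄ = (256.0 + 255.1 + 256.5 + 255.6 + 256.6 + 256.9 + 254.6 + 255.8 + 256.4) / 9 = 2303.5000 / 9 = 255.9444
R̄ = (8.2 + 6.5 + 0.7 + 10.7 + 7.1 + 9.6 + 4.1 + 1.1 + 8.0) / 9 = 56.0000 / 9 = 6.2222
UCL = X̄̄ + A₂·R̄ = 255.9444 + 0.419 × 6.2222 = 258.5516

258.552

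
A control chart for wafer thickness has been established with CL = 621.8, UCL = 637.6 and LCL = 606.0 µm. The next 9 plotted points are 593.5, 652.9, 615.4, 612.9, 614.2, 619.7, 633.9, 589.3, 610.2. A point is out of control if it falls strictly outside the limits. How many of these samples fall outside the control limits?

Compare each point to [606.0, 637.6]: sample 1 = 593.5 < LCL; sample 2 = 652.9 > UCL; sample 8 = 589.3 < LCL.

3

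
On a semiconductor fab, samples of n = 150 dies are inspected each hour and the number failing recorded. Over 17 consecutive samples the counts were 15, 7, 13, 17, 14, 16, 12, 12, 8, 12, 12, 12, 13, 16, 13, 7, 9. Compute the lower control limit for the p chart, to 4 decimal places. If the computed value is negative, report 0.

0.0145

p̄ = Σdᵢ / (k·n) = 208 / (17 × 150) = 0.08157
LCL = p̄ − 3·√(p̄(1−p̄)/n) = 0.08157 − 3 × 0.02235 = 0.01452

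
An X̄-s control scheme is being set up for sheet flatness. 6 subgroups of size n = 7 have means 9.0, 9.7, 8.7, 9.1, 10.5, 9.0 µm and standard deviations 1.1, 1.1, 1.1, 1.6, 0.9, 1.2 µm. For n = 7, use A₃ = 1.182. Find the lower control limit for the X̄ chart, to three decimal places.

7.954

X̄̄ = (9.0 + 9.7 + 8.7 + 9.1 + 10.5 + 9.0) / 6 = 9.3333
s̄ = (1.1 + 1.1 + 1.1 + 1.6 + 0.9 + 1.2) / 6 = 1.1667
LCL = X̄̄ − A₃·s̄ = 9.3333 − 1.182 × 1.1667 = 7.9543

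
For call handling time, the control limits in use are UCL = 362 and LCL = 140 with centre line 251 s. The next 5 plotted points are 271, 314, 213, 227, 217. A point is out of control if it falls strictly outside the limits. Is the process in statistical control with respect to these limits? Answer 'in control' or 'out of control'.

in control

All 5 points lie within [140, 362].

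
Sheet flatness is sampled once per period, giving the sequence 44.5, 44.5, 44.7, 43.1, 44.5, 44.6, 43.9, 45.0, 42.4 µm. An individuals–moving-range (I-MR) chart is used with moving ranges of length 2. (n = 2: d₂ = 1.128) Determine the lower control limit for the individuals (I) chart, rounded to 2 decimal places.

X̄ = (44.5 + 44.5 + 44.7 + 43.1 + 44.5 + 44.6 + 43.9 + 45.0 + 42.4) / 9 = 44.1333
Moving ranges: 0.0, 0.2, 1.6, 1.4, 0.1, 0.7, 1.1, 2.6; M̄R̄ = 7.7000 / 8 = 0.9625
LCL = X̄ − 3·M̄R̄/d₂ = 44.1333 − 3 × 0.9625 / 1.128 = 41.5735

41.57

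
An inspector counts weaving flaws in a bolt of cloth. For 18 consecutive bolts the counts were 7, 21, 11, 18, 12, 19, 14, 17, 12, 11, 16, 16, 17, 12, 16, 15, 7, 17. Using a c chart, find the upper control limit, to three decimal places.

c̄ = (7 + 21 + 11 + 18 + 12 + 19 + 14 + 17 + 12 + 11 + 16 + 16 + 17 + 12 + 16 + 15 + 7 + 17) / 18 = 258 / 18 = 14.3333
UCL = c̄ + 3√c̄ = 14.3333 + 3 × √14.3333 = 14.3333 + 3 × 3.7859 = 25.6912

25.691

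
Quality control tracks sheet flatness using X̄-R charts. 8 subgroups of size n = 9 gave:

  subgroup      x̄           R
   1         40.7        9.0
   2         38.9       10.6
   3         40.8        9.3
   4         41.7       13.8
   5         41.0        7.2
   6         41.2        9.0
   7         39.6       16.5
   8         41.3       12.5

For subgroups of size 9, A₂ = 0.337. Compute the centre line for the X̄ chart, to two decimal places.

X̄̄ = (40.7 + 38.9 + 40.8 + 41.7 + 41.0 + 41.2 + 39.6 + 41.3) / 8 = 325.2000 / 8 = 40.6500
CL = X̄̄ = 40.6500

40.65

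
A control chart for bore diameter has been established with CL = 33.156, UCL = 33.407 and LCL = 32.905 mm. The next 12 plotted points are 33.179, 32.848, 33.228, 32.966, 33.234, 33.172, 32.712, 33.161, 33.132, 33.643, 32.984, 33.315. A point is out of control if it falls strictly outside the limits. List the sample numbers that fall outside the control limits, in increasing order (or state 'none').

2, 7, 10

Compare each point to [32.905, 33.407]: sample 2 = 32.848 < LCL; sample 7 = 32.712 < LCL; sample 10 = 33.643 > UCL.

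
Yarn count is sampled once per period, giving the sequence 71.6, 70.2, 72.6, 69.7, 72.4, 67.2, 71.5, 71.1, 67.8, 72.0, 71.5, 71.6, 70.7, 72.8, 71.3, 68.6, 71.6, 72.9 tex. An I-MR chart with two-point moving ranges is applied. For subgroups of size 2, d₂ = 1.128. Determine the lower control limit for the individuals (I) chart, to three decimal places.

X̄ = (71.6 + 70.2 + 72.6 + 69.7 + 72.4 + 67.2 + 71.5 + 71.1 + 67.8 + 72.0 + 71.5 + 71.6 + 70.7 + 72.8 + 71.3 + 68.6 + 71.6 + 72.9) / 18 = 70.9500
Moving ranges: 1.4, 2.4, 2.9, 2.7, 5.2, 4.3, 0.4, 3.3, 4.2, 0.5, 0.1, 0.9, 2.1, 1.5, 2.7, 3.0, 1.3; M̄R̄ = 38.9000 / 17 = 2.2882
LCL = X̄ − 3·M̄R̄/d₂ = 70.9500 − 3 × 2.2882 / 1.128 = 64.8643

64.864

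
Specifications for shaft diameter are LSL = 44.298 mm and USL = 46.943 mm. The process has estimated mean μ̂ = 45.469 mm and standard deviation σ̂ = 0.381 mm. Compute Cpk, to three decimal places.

1.024

Cpu = (USL − μ̂) / (3σ̂) = (46.943 − 45.469) / (3 × 0.381) = 1.2896; Cpl = (μ̂ − LSL) / (3σ̂) = (45.469 − 44.298) / (3 × 0.381) = 1.0245; Cpk = min(Cpu, Cpl) = 1.0245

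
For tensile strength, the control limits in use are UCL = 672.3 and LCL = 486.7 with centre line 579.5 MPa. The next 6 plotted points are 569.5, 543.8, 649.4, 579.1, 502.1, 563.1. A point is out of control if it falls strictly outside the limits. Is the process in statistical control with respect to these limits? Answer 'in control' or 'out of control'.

in control

All 6 points lie within [486.7, 672.3].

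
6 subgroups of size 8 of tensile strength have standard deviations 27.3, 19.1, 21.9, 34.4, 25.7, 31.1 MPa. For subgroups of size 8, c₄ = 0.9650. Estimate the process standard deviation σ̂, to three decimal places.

27.547

s̄ = (27.3 + 19.1 + 21.9 + 34.4 + 25.7 + 31.1) / 6 = 26.5833
σ̂ = s̄ / c₄ = 26.5833 / 0.9650 = 27.5475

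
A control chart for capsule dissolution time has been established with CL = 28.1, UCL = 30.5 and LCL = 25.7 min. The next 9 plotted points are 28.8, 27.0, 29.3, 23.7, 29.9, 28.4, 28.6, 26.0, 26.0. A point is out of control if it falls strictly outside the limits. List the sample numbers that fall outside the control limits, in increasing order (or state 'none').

Compare each point to [25.7, 30.5]: sample 4 = 23.7 < LCL.

4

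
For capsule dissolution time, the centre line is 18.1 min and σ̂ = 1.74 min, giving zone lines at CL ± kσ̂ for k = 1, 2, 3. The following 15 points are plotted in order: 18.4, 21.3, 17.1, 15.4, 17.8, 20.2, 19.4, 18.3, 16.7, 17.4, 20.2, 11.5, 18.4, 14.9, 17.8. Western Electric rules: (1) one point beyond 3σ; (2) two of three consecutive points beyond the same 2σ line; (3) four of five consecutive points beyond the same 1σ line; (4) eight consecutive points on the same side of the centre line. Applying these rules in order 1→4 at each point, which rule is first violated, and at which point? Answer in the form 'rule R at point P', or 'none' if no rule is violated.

rule 1 at point 12

Zone of each point (C = within 1σ̂, B = 1σ̂–2σ̂, A = 2σ̂–3σ̂, * = beyond 3σ̂; sign = side of CL): 1:+C, 2:+B, 3:-C, 4:-B, 5:-C, 6:+B, 7:+C, 8:+C, 9:-C, 10:-C, 11:+B, 12:-*, 13:+C, 14:-B, 15:-C
Rule 1 (one point beyond the 3σ limits) is satisfied at point 12.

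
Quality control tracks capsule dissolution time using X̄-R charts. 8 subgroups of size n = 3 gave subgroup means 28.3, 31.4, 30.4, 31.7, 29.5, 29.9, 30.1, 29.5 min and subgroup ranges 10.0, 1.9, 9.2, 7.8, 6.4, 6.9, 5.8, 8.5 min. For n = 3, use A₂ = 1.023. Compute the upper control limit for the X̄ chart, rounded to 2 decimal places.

37.32

X̄̄ = (28.3 + 31.4 + 30.4 + 31.7 + 29.5 + 29.9 + 30.1 + 29.5) / 8 = 240.8000 / 8 = 30.1000
R̄ = (10.0 + 1.9 + 9.2 + 7.8 + 6.4 + 6.9 + 5.8 + 8.5) / 8 = 56.5000 / 8 = 7.0625
UCL = X̄̄ + A₂·R̄ = 30.1000 + 1.023 × 7.0625 = 37.3249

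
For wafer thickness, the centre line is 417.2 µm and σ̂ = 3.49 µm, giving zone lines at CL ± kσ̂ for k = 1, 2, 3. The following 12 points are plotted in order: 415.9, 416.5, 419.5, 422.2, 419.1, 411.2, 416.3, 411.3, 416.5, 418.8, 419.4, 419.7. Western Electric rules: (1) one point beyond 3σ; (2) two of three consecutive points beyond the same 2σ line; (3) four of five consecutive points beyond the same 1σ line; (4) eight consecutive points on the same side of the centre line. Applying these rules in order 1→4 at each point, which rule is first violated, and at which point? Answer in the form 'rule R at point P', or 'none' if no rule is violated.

none

Zone of each point (C = within 1σ̂, B = 1σ̂–2σ̂, A = 2σ̂–3σ̂, * = beyond 3σ̂; sign = side of CL): 1:-C, 2:-C, 3:+C, 4:+B, 5:+C, 6:-B, 7:-C, 8:-B, 9:-C, 10:+C, 11:+C, 12:+C
No rule fires across all 12 points.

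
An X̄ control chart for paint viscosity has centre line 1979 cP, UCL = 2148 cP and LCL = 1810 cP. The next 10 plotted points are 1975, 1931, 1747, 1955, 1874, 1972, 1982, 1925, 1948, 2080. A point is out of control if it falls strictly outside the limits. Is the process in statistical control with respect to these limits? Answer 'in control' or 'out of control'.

out of control

Compare each point to [1810, 2148]: sample 3 = 1747 < LCL.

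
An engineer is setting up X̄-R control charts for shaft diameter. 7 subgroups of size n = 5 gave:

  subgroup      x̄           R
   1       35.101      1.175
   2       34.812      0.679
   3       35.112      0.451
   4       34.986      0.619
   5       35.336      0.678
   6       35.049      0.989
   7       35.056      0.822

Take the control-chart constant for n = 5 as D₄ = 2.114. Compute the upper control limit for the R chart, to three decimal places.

1.635

R̄ = (1.175 + 0.679 + 0.451 + 0.619 + 0.678 + 0.989 + 0.822) / 7 = 5.4130 / 7 = 0.7733
UCL_R = D₄·R̄ = 2.114 × 0.7733 = 1.6347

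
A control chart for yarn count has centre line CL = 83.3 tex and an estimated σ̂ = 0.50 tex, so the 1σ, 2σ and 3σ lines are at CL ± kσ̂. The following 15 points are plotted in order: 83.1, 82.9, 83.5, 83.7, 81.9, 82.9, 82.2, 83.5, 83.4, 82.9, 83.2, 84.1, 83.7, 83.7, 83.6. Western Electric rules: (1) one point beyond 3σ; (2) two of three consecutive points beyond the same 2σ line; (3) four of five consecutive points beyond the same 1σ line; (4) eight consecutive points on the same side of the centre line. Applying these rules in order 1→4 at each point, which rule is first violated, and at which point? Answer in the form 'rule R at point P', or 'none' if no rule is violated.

rule 2 at point 7

Zone of each point (C = within 1σ̂, B = 1σ̂–2σ̂, A = 2σ̂–3σ̂, * = beyond 3σ̂; sign = side of CL): 1:-C, 2:-C, 3:+C, 4:+C, 5:-A, 6:-C, 7:-A, 8:+C, 9:+C, 10:-C, 11:-C, 12:+B, 13:+C, 14:+C, 15:+C
Rule 2 (two of three consecutive points beyond the same 2σ limit) is satisfied at point 7.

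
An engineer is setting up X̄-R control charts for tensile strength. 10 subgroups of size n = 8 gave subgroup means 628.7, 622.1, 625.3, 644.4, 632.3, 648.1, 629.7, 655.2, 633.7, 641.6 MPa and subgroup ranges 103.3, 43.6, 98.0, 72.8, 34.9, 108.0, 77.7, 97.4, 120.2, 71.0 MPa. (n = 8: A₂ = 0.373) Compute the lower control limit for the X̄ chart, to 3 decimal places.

605.267

X̄̄ = (628.7 + 622.1 + 625.3 + 644.4 + 632.3 + 648.1 + 629.7 + 655.2 + 633.7 + 641.6) / 10 = 6361.1000 / 10 = 636.1100
R̄ = (103.3 + 43.6 + 98.0 + 72.8 + 34.9 + 108.0 + 77.7 + 97.4 + 120.2 + 71.0) / 10 = 826.9000 / 10 = 82.6900
LCL = X̄̄ − A₂·R̄ = 636.1100 − 0.373 × 82.6900 = 605.2666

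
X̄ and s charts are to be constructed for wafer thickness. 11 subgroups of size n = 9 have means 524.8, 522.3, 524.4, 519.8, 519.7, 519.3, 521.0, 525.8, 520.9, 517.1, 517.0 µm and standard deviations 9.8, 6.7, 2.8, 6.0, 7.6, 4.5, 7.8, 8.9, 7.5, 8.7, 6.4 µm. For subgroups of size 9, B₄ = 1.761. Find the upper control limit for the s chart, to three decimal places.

s̄ = (9.8 + 6.7 + 2.8 + 6.0 + 7.6 + 4.5 + 7.8 + 8.9 + 7.5 + 8.7 + 6.4) / 11 = 6.9727
UCL_s = B₄·s̄ = 1.761 × 6.9727 = 12.2790

12.279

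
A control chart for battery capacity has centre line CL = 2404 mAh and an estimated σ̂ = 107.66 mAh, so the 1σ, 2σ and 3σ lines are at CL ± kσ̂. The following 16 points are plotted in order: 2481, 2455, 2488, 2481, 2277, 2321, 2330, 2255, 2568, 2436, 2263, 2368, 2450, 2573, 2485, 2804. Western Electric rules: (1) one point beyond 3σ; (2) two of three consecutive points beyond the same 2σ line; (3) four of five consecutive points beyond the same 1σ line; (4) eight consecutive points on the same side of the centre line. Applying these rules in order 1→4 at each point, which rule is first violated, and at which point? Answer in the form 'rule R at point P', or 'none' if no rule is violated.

rule 1 at point 16

Zone of each point (C = within 1σ̂, B = 1σ̂–2σ̂, A = 2σ̂–3σ̂, * = beyond 3σ̂; sign = side of CL): 1:+C, 2:+C, 3:+C, 4:+C, 5:-B, 6:-C, 7:-C, 8:-B, 9:+B, 10:+C, 11:-B, 12:-C, 13:+C, 14:+B, 15:+C, 16:+*
Rule 1 (one point beyond the 3σ limits) is satisfied at point 16.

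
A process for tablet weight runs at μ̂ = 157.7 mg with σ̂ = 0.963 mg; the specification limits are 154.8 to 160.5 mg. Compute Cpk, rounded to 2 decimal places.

Cpu = (USL − μ̂) / (3σ̂) = (160.5 − 157.7) / (3 × 0.963) = 0.9692; Cpl = (μ̂ − LSL) / (3σ̂) = (157.7 − 154.8) / (3 × 0.963) = 1.0038; Cpk = min(Cpu, Cpl) = 0.9692

0.97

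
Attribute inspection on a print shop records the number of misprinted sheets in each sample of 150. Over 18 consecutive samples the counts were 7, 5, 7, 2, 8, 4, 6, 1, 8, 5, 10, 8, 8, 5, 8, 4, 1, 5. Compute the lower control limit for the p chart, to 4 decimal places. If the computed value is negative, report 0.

0.0000

p̄ = Σdᵢ / (k·n) = 102 / (18 × 150) = 0.03778
LCL = p̄ − 3·√(p̄(1−p̄)/n) = 0.03778 − 3 × 0.01557 = -0.00892 → 0 (negative, so LCL = 0)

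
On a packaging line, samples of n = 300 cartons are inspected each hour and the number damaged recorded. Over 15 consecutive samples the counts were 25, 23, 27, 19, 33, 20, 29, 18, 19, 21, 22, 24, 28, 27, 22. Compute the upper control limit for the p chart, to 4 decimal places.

p̄ = Σdᵢ / (k·n) = 357 / (15 × 300) = 0.07933
UCL = p̄ + 3·√(p̄(1−p̄)/n) = 0.07933 + 3 × √(0.07933×0.92067/300) = 0.07933 + 3 × 0.01560 = 0.12614

0.1261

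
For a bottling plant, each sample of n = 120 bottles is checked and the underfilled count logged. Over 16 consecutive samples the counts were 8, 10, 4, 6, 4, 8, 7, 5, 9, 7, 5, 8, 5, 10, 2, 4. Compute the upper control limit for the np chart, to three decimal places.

p̄ = Σdᵢ / (k·n) = 102 / (16 × 120) = 0.05312
UCL = np̄ + 3·√(np̄(1−p̄)) = 6.3750 + 3 × √(6.3750×0.94688) = 6.3750 + 3 × 2.4569 = 13.7457

13.746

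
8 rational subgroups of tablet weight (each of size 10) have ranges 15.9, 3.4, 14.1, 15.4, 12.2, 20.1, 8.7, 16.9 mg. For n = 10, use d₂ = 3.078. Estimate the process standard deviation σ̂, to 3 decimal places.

R̄ = (15.9 + 3.4 + 14.1 + 15.4 + 12.2 + 20.1 + 8.7 + 16.9) / 8 = 13.3375
σ̂ = R̄ / d₂ = 13.3375 / 3.078 = 4.3332

4.333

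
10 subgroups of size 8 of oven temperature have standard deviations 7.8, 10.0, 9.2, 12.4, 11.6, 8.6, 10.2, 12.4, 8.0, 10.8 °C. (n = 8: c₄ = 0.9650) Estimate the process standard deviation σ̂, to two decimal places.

s̄ = (7.8 + 10.0 + 9.2 + 12.4 + 11.6 + 8.6 + 10.2 + 12.4 + 8.0 + 10.8) / 10 = 10.1000
σ̂ = s̄ / c₄ = 10.1000 / 0.9650 = 10.4663

10.47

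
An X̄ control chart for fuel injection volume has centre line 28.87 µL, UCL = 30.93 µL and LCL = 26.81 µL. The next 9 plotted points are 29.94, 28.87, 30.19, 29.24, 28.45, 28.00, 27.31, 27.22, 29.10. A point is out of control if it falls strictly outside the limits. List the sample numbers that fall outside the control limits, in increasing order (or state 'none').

none

All 9 points lie within [26.81, 30.93].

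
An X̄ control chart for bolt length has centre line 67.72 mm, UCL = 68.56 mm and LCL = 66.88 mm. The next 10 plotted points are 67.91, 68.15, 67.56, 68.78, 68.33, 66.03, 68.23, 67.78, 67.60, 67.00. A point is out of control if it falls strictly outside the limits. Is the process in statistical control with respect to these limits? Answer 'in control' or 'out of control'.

out of control

Compare each point to [66.88, 68.56]: sample 4 = 68.78 > UCL; sample 6 = 66.03 < LCL.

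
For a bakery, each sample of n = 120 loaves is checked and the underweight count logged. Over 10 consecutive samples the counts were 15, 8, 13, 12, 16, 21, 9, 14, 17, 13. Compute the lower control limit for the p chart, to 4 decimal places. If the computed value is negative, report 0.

p̄ = Σdᵢ / (k·n) = 138 / (10 × 120) = 0.11500
LCL = p̄ − 3·√(p̄(1−p̄)/n) = 0.11500 − 3 × 0.02912 = 0.02763

0.0276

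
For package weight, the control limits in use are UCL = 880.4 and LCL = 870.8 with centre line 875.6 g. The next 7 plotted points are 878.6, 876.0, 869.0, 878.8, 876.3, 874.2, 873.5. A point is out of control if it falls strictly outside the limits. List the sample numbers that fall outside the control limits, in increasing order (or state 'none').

3

Compare each point to [870.8, 880.4]: sample 3 = 869.0 < LCL.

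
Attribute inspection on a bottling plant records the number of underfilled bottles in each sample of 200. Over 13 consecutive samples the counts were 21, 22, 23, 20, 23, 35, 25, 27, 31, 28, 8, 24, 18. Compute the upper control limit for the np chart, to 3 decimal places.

p̄ = Σdᵢ / (k·n) = 305 / (13 × 200) = 0.11731
UCL = np̄ + 3·√(np̄(1−p̄)) = 23.4615 + 3 × √(23.4615×0.88269) = 23.4615 + 3 × 4.5507 = 37.1138

37.114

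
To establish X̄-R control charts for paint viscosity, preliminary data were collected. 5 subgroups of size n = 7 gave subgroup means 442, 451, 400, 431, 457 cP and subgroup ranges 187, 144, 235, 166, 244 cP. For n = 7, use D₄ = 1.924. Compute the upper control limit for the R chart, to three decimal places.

R̄ = (187 + 144 + 235 + 166 + 244) / 5 = 976.0000 / 5 = 195.2000
UCL_R = D₄·R̄ = 1.924 × 195.2000 = 375.5648

375.565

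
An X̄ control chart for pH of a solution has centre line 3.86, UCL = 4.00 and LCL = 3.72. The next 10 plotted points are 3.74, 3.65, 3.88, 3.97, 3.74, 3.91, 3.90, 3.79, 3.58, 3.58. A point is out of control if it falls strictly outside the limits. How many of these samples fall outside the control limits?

3

Compare each point to [3.72, 4.00]: sample 2 = 3.65 < LCL; sample 9 = 3.58 < LCL; sample 10 = 3.58 < LCL.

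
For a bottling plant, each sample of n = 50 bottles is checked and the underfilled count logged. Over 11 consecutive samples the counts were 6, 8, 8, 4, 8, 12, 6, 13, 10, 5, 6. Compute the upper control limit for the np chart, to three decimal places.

15.523

p̄ = Σdᵢ / (k·n) = 86 / (11 × 50) = 0.15636
UCL = np̄ + 3·√(np̄(1−p̄)) = 7.8182 + 3 × √(7.8182×0.84364) = 7.8182 + 3 × 2.5682 = 15.5228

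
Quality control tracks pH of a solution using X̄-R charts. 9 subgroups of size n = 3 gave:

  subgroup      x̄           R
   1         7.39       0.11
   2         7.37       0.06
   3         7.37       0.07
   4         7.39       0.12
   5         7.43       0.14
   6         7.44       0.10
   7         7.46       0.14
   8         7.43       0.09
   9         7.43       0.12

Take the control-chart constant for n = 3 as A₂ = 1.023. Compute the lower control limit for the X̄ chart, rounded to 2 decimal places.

X̄̄ = (7.39 + 7.37 + 7.37 + 7.39 + 7.43 + 7.44 + 7.46 + 7.43 + 7.43) / 9 = 66.7100 / 9 = 7.4122
R̄ = (0.11 + 0.06 + 0.07 + 0.12 + 0.14 + 0.10 + 0.14 + 0.09 + 0.12) / 9 = 0.9500 / 9 = 0.1056
LCL = X̄̄ − A₂·R̄ = 7.4122 − 1.023 × 0.1056 = 7.3042

7.30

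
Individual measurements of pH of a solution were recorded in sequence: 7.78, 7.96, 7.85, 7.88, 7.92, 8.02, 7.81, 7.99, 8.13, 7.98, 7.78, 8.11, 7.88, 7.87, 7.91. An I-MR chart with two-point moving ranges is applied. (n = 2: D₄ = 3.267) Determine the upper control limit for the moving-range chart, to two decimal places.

Moving ranges: 0.18, 0.11, 0.03, 0.04, 0.10, 0.21, 0.18, 0.14, 0.15, 0.20, 0.33, 0.23, 0.01, 0.04; M̄R̄ = 1.9500 / 14 = 0.1393
UCL_MR = D₄·M̄R̄ = 3.267 × 0.1393 = 0.4550

0.46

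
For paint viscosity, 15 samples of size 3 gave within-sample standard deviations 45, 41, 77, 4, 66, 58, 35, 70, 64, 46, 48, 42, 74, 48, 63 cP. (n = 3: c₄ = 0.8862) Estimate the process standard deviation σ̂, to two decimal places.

58.75

s̄ = (45 + 41 + 77 + 4 + 66 + 58 + 35 + 70 + 64 + 46 + 48 + 42 + 74 + 48 + 63) / 15 = 52.0667
σ̂ = s̄ / c₄ = 52.0667 / 0.8862 = 58.7527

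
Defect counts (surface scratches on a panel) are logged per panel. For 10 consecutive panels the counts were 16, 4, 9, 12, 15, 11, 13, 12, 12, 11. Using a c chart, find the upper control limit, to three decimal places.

21.673

c̄ = (16 + 4 + 9 + 12 + 15 + 11 + 13 + 12 + 12 + 11) / 10 = 115 / 10 = 11.5000
UCL = c̄ + 3√c̄ = 11.5000 + 3 × √11.5000 = 11.5000 + 3 × 3.3912 = 21.6735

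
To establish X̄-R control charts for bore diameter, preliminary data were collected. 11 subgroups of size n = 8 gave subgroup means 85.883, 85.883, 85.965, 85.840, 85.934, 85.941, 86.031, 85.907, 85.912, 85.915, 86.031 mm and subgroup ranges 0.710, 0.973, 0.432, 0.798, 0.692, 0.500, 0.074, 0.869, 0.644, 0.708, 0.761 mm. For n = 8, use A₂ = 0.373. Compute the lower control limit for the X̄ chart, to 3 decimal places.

85.688

X̄̄ = (85.883 + 85.883 + 85.965 + 85.840 + 85.934 + 85.941 + 86.031 + 85.907 + 85.912 + 85.915 + 86.031) / 11 = 945.2420 / 11 = 85.9311
R̄ = (0.710 + 0.973 + 0.432 + 0.798 + 0.692 + 0.500 + 0.074 + 0.869 + 0.644 + 0.708 + 0.761) / 11 = 7.1610 / 11 = 0.6510
LCL = X̄̄ − A₂·R̄ = 85.9311 − 0.373 × 0.6510 = 85.6883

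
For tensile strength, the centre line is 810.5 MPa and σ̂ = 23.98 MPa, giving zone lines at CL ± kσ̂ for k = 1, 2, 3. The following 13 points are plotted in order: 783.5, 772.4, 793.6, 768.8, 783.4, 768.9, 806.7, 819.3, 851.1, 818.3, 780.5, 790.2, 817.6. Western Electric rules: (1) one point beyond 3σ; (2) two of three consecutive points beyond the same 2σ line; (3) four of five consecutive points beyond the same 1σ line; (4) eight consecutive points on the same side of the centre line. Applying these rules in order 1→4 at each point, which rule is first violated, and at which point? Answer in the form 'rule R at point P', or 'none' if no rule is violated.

Zone of each point (C = within 1σ̂, B = 1σ̂–2σ̂, A = 2σ̂–3σ̂, * = beyond 3σ̂; sign = side of CL): 1:-B, 2:-B, 3:-C, 4:-B, 5:-B, 6:-B, 7:-C, 8:+C, 9:+B, 10:+C, 11:-B, 12:-C, 13:+C
Rule 3 (four of five consecutive points beyond the same 1σ limit) is satisfied at point 5.

rule 3 at point 5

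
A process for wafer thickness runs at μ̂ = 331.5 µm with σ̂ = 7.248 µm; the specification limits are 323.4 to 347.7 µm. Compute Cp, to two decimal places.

Cp = (USL − LSL) / (6σ̂) = (347.7 − 323.4) / (6 × 7.248) = 24.3000 / 43.4880 = 0.5588

0.56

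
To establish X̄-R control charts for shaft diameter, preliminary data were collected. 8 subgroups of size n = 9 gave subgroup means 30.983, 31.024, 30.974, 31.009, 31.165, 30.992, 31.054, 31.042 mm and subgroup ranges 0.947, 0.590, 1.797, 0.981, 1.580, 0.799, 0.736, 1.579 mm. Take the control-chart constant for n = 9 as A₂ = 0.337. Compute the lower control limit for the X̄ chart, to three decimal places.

X̄̄ = (30.983 + 31.024 + 30.974 + 31.009 + 31.165 + 30.992 + 31.054 + 31.042) / 8 = 248.2430 / 8 = 31.0304
R̄ = (0.947 + 0.590 + 1.797 + 0.981 + 1.580 + 0.799 + 0.736 + 1.579) / 8 = 9.0090 / 8 = 1.1261
LCL = X̄̄ − A₂·R̄ = 31.0304 − 0.337 × 1.1261 = 30.6509

30.651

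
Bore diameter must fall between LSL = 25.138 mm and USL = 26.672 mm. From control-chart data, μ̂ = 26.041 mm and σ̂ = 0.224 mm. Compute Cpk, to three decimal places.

0.939

Cpu = (USL − μ̂) / (3σ̂) = (26.672 − 26.041) / (3 × 0.224) = 0.9390; Cpl = (μ̂ − LSL) / (3σ̂) = (26.041 − 25.138) / (3 × 0.224) = 1.3437; Cpk = min(Cpu, Cpl) = 0.9390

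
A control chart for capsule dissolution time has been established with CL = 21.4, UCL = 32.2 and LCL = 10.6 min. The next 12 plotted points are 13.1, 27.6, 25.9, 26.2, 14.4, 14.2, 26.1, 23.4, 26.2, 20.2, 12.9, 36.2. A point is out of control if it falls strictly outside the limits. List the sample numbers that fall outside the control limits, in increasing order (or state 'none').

12

Compare each point to [10.6, 32.2]: sample 12 = 36.2 > UCL.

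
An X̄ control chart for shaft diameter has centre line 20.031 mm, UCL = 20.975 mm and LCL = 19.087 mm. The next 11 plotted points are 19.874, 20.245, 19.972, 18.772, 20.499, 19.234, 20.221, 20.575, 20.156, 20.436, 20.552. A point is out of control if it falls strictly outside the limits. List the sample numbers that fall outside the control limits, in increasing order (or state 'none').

4

Compare each point to [19.087, 20.975]: sample 4 = 18.772 < LCL.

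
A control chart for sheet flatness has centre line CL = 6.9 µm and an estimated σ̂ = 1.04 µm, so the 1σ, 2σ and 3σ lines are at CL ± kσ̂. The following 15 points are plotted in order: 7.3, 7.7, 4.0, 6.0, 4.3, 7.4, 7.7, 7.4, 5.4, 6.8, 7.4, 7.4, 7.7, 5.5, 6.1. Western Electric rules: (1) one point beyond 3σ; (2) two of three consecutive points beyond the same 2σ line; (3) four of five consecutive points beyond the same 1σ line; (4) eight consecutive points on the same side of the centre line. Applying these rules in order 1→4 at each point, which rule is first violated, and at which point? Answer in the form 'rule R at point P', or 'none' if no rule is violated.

rule 2 at point 5

Zone of each point (C = within 1σ̂, B = 1σ̂–2σ̂, A = 2σ̂–3σ̂, * = beyond 3σ̂; sign = side of CL): 1:+C, 2:+C, 3:-A, 4:-C, 5:-A, 6:+C, 7:+C, 8:+C, 9:-B, 10:-C, 11:+C, 12:+C, 13:+C, 14:-B, 15:-C
Rule 2 (two of three consecutive points beyond the same 2σ limit) is satisfied at point 5.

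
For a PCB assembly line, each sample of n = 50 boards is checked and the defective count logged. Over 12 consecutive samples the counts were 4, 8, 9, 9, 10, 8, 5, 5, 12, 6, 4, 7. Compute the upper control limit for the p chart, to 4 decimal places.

p̄ = Σdᵢ / (k·n) = 87 / (12 × 50) = 0.14500
UCL = p̄ + 3·√(p̄(1−p̄)/n) = 0.14500 + 3 × √(0.14500×0.85500/50) = 0.14500 + 3 × 0.04979 = 0.29438

0.2944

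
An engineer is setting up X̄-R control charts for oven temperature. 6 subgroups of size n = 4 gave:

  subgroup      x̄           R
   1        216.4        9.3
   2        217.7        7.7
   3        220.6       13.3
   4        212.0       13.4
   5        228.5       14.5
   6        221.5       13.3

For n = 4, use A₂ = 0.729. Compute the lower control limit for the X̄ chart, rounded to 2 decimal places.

210.76

X̄̄ = (216.4 + 217.7 + 220.6 + 212.0 + 228.5 + 221.5) / 6 = 1316.7000 / 6 = 219.4500
R̄ = (9.3 + 7.7 + 13.3 + 13.4 + 14.5 + 13.3) / 6 = 71.5000 / 6 = 11.9167
LCL = X̄̄ − A₂·R̄ = 219.4500 − 0.729 × 11.9167 = 210.7628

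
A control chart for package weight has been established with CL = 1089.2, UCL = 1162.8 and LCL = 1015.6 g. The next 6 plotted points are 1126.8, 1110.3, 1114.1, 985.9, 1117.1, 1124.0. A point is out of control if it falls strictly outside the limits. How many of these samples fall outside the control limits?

1

Compare each point to [1015.6, 1162.8]: sample 4 = 985.9 < LCL.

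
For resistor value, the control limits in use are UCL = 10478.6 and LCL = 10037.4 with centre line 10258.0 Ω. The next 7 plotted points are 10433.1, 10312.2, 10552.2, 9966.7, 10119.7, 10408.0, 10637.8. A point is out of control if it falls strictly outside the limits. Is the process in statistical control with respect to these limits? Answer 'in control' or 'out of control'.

Compare each point to [10037.4, 10478.6]: sample 3 = 10552.2 > UCL; sample 4 = 9966.7 < LCL; sample 7 = 10637.8 > UCL.

out of control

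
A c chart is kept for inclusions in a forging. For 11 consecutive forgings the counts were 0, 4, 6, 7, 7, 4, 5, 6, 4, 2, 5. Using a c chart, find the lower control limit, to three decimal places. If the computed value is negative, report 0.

0.000

c̄ = (0 + 4 + 6 + 7 + 7 + 4 + 5 + 6 + 4 + 2 + 5) / 11 = 50 / 11 = 4.5455
LCL = c̄ − 3√c̄ = 4.5455 − 3 × 2.1320 = -1.8506 → 0 (cannot be negative)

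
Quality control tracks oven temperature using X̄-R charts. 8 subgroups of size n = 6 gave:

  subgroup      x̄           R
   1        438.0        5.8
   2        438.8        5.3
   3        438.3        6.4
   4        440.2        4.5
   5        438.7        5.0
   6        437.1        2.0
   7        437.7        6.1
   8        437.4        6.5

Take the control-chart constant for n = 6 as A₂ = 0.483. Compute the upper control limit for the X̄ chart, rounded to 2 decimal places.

X̄̄ = (438.0 + 438.8 + 438.3 + 440.2 + 438.7 + 437.1 + 437.7 + 437.4) / 8 = 3506.2000 / 8 = 438.2750
R̄ = (5.8 + 5.3 + 6.4 + 4.5 + 5.0 + 2.0 + 6.1 + 6.5) / 8 = 41.6000 / 8 = 5.2000
UCL = X̄̄ + A₂·R̄ = 438.2750 + 0.483 × 5.2000 = 440.7866

440.79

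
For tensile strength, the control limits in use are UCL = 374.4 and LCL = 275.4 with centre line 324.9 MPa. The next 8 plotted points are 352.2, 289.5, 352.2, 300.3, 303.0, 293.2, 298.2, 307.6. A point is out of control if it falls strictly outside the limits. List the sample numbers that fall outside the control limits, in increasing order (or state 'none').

All 8 points lie within [275.4, 374.4].

none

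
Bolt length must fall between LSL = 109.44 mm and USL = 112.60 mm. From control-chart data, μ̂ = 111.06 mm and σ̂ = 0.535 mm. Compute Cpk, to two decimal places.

Cpu = (USL − μ̂) / (3σ̂) = (112.60 − 111.06) / (3 × 0.535) = 0.9595; Cpl = (μ̂ − LSL) / (3σ̂) = (111.06 − 109.44) / (3 × 0.535) = 1.0093; Cpk = min(Cpu, Cpl) = 0.9595

0.96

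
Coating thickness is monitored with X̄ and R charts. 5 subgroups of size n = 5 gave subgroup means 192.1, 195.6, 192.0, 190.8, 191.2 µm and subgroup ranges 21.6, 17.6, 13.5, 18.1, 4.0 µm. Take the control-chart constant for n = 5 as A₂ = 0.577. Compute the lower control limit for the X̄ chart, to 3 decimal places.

183.708

X̄̄ = (192.1 + 195.6 + 192.0 + 190.8 + 191.2) / 5 = 961.7000 / 5 = 192.3400
R̄ = (21.6 + 17.6 + 13.5 + 18.1 + 4.0) / 5 = 74.8000 / 5 = 14.9600
LCL = X̄̄ − A₂·R̄ = 192.3400 − 0.577 × 14.9600 = 183.7081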